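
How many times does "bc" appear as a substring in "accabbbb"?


Searching for "bc" in "accabbbb"
Scanning each position:
  Position 0: "ac" => no
  Position 1: "cc" => no
  Position 2: "ca" => no
  Position 3: "ab" => no
  Position 4: "bb" => no
  Position 5: "bb" => no
  Position 6: "bb" => no
Total occurrences: 0

0


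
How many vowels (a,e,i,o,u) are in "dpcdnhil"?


Input: dpcdnhil
Checking each character:
  'd' at position 0: consonant
  'p' at position 1: consonant
  'c' at position 2: consonant
  'd' at position 3: consonant
  'n' at position 4: consonant
  'h' at position 5: consonant
  'i' at position 6: vowel (running total: 1)
  'l' at position 7: consonant
Total vowels: 1

1


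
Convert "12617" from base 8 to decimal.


Input: "12617" in base 8
Positional expansion:
  Digit '1' (value 1) x 8^4 = 4096
  Digit '2' (value 2) x 8^3 = 1024
  Digit '6' (value 6) x 8^2 = 384
  Digit '1' (value 1) x 8^1 = 8
  Digit '7' (value 7) x 8^0 = 7
Sum = 5519

5519


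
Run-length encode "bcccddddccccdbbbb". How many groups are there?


Input: bcccddddccccdbbbb
Scanning for consecutive runs:
  Group 1: 'b' x 1 (positions 0-0)
  Group 2: 'c' x 3 (positions 1-3)
  Group 3: 'd' x 4 (positions 4-7)
  Group 4: 'c' x 4 (positions 8-11)
  Group 5: 'd' x 1 (positions 12-12)
  Group 6: 'b' x 4 (positions 13-16)
Total groups: 6

6


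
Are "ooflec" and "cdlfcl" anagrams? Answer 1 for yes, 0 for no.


Strings: "ooflec", "cdlfcl"
Sorted first:  cefloo
Sorted second: ccdfll
Differ at position 1: 'e' vs 'c' => not anagrams

0


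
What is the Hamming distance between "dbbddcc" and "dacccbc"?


Comparing "dbbddcc" and "dacccbc" position by position:
  Position 0: 'd' vs 'd' => same
  Position 1: 'b' vs 'a' => differ
  Position 2: 'b' vs 'c' => differ
  Position 3: 'd' vs 'c' => differ
  Position 4: 'd' vs 'c' => differ
  Position 5: 'c' vs 'b' => differ
  Position 6: 'c' vs 'c' => same
Total differences (Hamming distance): 5

5


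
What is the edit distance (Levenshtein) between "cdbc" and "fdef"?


Computing edit distance: "cdbc" -> "fdef"
DP table:
           f    d    e    f
      0    1    2    3    4
  c   1    1    2    3    4
  d   2    2    1    2    3
  b   3    3    2    2    3
  c   4    4    3    3    3
Edit distance = dp[4][4] = 3

3


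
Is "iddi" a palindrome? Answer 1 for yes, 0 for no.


Input: iddi
Reversed: iddi
  Compare pos 0 ('i') with pos 3 ('i'): match
  Compare pos 1 ('d') with pos 2 ('d'): match
Result: palindrome

1


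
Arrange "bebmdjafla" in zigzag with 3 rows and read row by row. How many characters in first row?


Zigzag "bebmdjafla" into 3 rows:
Placing characters:
  'b' => row 0
  'e' => row 1
  'b' => row 2
  'm' => row 1
  'd' => row 0
  'j' => row 1
  'a' => row 2
  'f' => row 1
  'l' => row 0
  'a' => row 1
Rows:
  Row 0: "bdl"
  Row 1: "emjfa"
  Row 2: "ba"
First row length: 3

3


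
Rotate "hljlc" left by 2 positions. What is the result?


Input: "hljlc", rotate left by 2
First 2 characters: "hl"
Remaining characters: "jlc"
Concatenate remaining + first: "jlc" + "hl" = "jlchl"

jlchl


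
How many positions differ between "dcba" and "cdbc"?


Comparing "dcba" and "cdbc" position by position:
  Position 0: 'd' vs 'c' => DIFFER
  Position 1: 'c' vs 'd' => DIFFER
  Position 2: 'b' vs 'b' => same
  Position 3: 'a' vs 'c' => DIFFER
Positions that differ: 3

3


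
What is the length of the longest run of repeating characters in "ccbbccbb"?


Input: "ccbbccbb"
Scanning for longest run:
  Position 1 ('c'): continues run of 'c', length=2
  Position 2 ('b'): new char, reset run to 1
  Position 3 ('b'): continues run of 'b', length=2
  Position 4 ('c'): new char, reset run to 1
  Position 5 ('c'): continues run of 'c', length=2
  Position 6 ('b'): new char, reset run to 1
  Position 7 ('b'): continues run of 'b', length=2
Longest run: 'c' with length 2

2


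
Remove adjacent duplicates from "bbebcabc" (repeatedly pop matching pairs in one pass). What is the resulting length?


Input: bbebcabc
Stack-based adjacent duplicate removal:
  Read 'b': push. Stack: b
  Read 'b': matches stack top 'b' => pop. Stack: (empty)
  Read 'e': push. Stack: e
  Read 'b': push. Stack: eb
  Read 'c': push. Stack: ebc
  Read 'a': push. Stack: ebca
  Read 'b': push. Stack: ebcab
  Read 'c': push. Stack: ebcabc
Final stack: "ebcabc" (length 6)

6


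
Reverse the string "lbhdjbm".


Input: lbhdjbm
Reading characters right to left:
  Position 6: 'm'
  Position 5: 'b'
  Position 4: 'j'
  Position 3: 'd'
  Position 2: 'h'
  Position 1: 'b'
  Position 0: 'l'
Reversed: mbjdhbl

mbjdhbl


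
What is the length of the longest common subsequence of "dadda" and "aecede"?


LCS of "dadda" and "aecede"
DP table:
           a    e    c    e    d    e
      0    0    0    0    0    0    0
  d   0    0    0    0    0    1    1
  a   0    1    1    1    1    1    1
  d   0    1    1    1    1    2    2
  d   0    1    1    1    1    2    2
  a   0    1    1    1    1    2    2
LCS length = dp[5][6] = 2

2


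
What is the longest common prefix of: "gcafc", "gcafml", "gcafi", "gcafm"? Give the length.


Words: gcafc, gcafml, gcafi, gcafm
  Position 0: all 'g' => match
  Position 1: all 'c' => match
  Position 2: all 'a' => match
  Position 3: all 'f' => match
  Position 4: ('c', 'm', 'i', 'm') => mismatch, stop
LCP = "gcaf" (length 4)

4


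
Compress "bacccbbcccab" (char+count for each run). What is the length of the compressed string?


Input: bacccbbcccab
Runs:
  'b' x 1 => "b1"
  'a' x 1 => "a1"
  'c' x 3 => "c3"
  'b' x 2 => "b2"
  'c' x 3 => "c3"
  'a' x 1 => "a1"
  'b' x 1 => "b1"
Compressed: "b1a1c3b2c3a1b1"
Compressed length: 14

14


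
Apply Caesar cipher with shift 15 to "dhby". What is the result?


Caesar cipher: shift "dhby" by 15
  'd' (pos 3) + 15 = pos 18 = 's'
  'h' (pos 7) + 15 = pos 22 = 'w'
  'b' (pos 1) + 15 = pos 16 = 'q'
  'y' (pos 24) + 15 = pos 13 = 'n'
Result: swqn

swqn


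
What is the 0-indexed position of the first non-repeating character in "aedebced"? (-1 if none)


Input: aedebced
Character frequencies:
  'a': 1
  'b': 1
  'c': 1
  'd': 2
  'e': 3
Scanning left to right for freq == 1:
  Position 0 ('a'): unique! => answer = 0

0


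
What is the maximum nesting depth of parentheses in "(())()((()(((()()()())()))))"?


Input: "(())()((()(((()()()())()))))"
Tracking depth:
  Position 0 '(': depth becomes 1
  Position 1 '(': depth becomes 2
  Position 2 ')': depth becomes 1
  Position 3 ')': depth becomes 0
  Position 4 '(': depth becomes 1
  Position 5 ')': depth becomes 0
  Position 6 '(': depth becomes 1
  Position 7 '(': depth becomes 2
  Position 8 '(': depth becomes 3
  Position 9 ')': depth becomes 2
  Position 10 '(': depth becomes 3
  Position 11 '(': depth becomes 4
  Position 12 '(': depth becomes 5
  Position 13 '(': depth becomes 6
  Position 14 ')': depth becomes 5
  Position 15 '(': depth becomes 6
  Position 16 ')': depth becomes 5
  Position 17 '(': depth becomes 6
  Position 18 ')': depth becomes 5
  Position 19 '(': depth becomes 6
  Position 20 ')': depth becomes 5
  Position 21 ')': depth becomes 4
  Position 22 '(': depth becomes 5
  Position 23 ')': depth becomes 4
  Position 24 ')': depth becomes 3
  Position 25 ')': depth becomes 2
  Position 26 ')': depth becomes 1
  Position 27 ')': depth becomes 0
Maximum depth reached: 6

6


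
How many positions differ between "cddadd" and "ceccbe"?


Comparing "cddadd" and "ceccbe" position by position:
  Position 0: 'c' vs 'c' => same
  Position 1: 'd' vs 'e' => DIFFER
  Position 2: 'd' vs 'c' => DIFFER
  Position 3: 'a' vs 'c' => DIFFER
  Position 4: 'd' vs 'b' => DIFFER
  Position 5: 'd' vs 'e' => DIFFER
Positions that differ: 5

5


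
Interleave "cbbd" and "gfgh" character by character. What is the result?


Interleaving "cbbd" and "gfgh":
  Position 0: 'c' from first, 'g' from second => "cg"
  Position 1: 'b' from first, 'f' from second => "bf"
  Position 2: 'b' from first, 'g' from second => "bg"
  Position 3: 'd' from first, 'h' from second => "dh"
Result: cgbfbgdh

cgbfbgdh


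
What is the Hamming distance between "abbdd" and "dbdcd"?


Comparing "abbdd" and "dbdcd" position by position:
  Position 0: 'a' vs 'd' => differ
  Position 1: 'b' vs 'b' => same
  Position 2: 'b' vs 'd' => differ
  Position 3: 'd' vs 'c' => differ
  Position 4: 'd' vs 'd' => same
Total differences (Hamming distance): 3

3


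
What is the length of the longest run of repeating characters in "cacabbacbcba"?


Input: "cacabbacbcba"
Scanning for longest run:
  Position 1 ('a'): new char, reset run to 1
  Position 2 ('c'): new char, reset run to 1
  Position 3 ('a'): new char, reset run to 1
  Position 4 ('b'): new char, reset run to 1
  Position 5 ('b'): continues run of 'b', length=2
  Position 6 ('a'): new char, reset run to 1
  Position 7 ('c'): new char, reset run to 1
  Position 8 ('b'): new char, reset run to 1
  Position 9 ('c'): new char, reset run to 1
  Position 10 ('b'): new char, reset run to 1
  Position 11 ('a'): new char, reset run to 1
Longest run: 'b' with length 2

2


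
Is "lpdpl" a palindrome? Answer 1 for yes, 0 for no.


Input: lpdpl
Reversed: lpdpl
  Compare pos 0 ('l') with pos 4 ('l'): match
  Compare pos 1 ('p') with pos 3 ('p'): match
Result: palindrome

1


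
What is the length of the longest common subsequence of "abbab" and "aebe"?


LCS of "abbab" and "aebe"
DP table:
           a    e    b    e
      0    0    0    0    0
  a   0    1    1    1    1
  b   0    1    1    2    2
  b   0    1    1    2    2
  a   0    1    1    2    2
  b   0    1    1    2    2
LCS length = dp[5][4] = 2

2


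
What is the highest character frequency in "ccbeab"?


Input: ccbeab
Character counts:
  'a': 1
  'b': 2
  'c': 2
  'e': 1
Maximum frequency: 2

2


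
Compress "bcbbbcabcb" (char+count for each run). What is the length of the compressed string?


Input: bcbbbcabcb
Runs:
  'b' x 1 => "b1"
  'c' x 1 => "c1"
  'b' x 3 => "b3"
  'c' x 1 => "c1"
  'a' x 1 => "a1"
  'b' x 1 => "b1"
  'c' x 1 => "c1"
  'b' x 1 => "b1"
Compressed: "b1c1b3c1a1b1c1b1"
Compressed length: 16

16


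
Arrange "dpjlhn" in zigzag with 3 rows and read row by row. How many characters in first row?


Zigzag "dpjlhn" into 3 rows:
Placing characters:
  'd' => row 0
  'p' => row 1
  'j' => row 2
  'l' => row 1
  'h' => row 0
  'n' => row 1
Rows:
  Row 0: "dh"
  Row 1: "pln"
  Row 2: "j"
First row length: 2

2


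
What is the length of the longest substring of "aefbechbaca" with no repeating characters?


Input: "aefbechbaca"
Sliding window (track last position of each char):
  Position 0 ('a'): window [0,0] length 1 -- new best
  Position 1 ('e'): window [0,1] length 2 -- new best
  Position 2 ('f'): window [0,2] length 3 -- new best
  Position 3 ('b'): window [0,3] length 4 -- new best
  Position 4 ('e'): repeat (last at 1), move window start to 2
  Position 4 ('e'): window [2,4] length 3
  Position 5 ('c'): window [2,5] length 4
  Position 6 ('h'): window [2,6] length 5 -- new best
  Position 7 ('b'): repeat (last at 3), move window start to 4
  Position 7 ('b'): window [4,7] length 4
  Position 8 ('a'): window [4,8] length 5
  Position 9 ('c'): repeat (last at 5), move window start to 6
  Position 9 ('c'): window [6,9] length 4
  Position 10 ('a'): repeat (last at 8), move window start to 9
  Position 10 ('a'): window [9,10] length 2
Longest substring with no repeats: "fbech" with length 5

5


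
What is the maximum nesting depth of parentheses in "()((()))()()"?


Input: "()((()))()()"
Tracking depth:
  Position 0 '(': depth becomes 1
  Position 1 ')': depth becomes 0
  Position 2 '(': depth becomes 1
  Position 3 '(': depth becomes 2
  Position 4 '(': depth becomes 3
  Position 5 ')': depth becomes 2
  Position 6 ')': depth becomes 1
  Position 7 ')': depth becomes 0
  Position 8 '(': depth becomes 1
  Position 9 ')': depth becomes 0
  Position 10 '(': depth becomes 1
  Position 11 ')': depth becomes 0
Maximum depth reached: 3

3


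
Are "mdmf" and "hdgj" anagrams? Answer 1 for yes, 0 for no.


Strings: "mdmf", "hdgj"
Sorted first:  dfmm
Sorted second: dghj
Differ at position 1: 'f' vs 'g' => not anagrams

0


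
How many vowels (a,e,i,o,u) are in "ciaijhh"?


Input: ciaijhh
Checking each character:
  'c' at position 0: consonant
  'i' at position 1: vowel (running total: 1)
  'a' at position 2: vowel (running total: 2)
  'i' at position 3: vowel (running total: 3)
  'j' at position 4: consonant
  'h' at position 5: consonant
  'h' at position 6: consonant
Total vowels: 3

3


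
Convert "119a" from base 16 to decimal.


Input: "119a" in base 16
Positional expansion:
  Digit '1' (value 1) x 16^3 = 4096
  Digit '1' (value 1) x 16^2 = 256
  Digit '9' (value 9) x 16^1 = 144
  Digit 'a' (value 10) x 16^0 = 10
Sum = 4506

4506


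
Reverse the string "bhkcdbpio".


Input: bhkcdbpio
Reading characters right to left:
  Position 8: 'o'
  Position 7: 'i'
  Position 6: 'p'
  Position 5: 'b'
  Position 4: 'd'
  Position 3: 'c'
  Position 2: 'k'
  Position 1: 'h'
  Position 0: 'b'
Reversed: oipbdckhb

oipbdckhb


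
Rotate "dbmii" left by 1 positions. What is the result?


Input: "dbmii", rotate left by 1
First 1 characters: "d"
Remaining characters: "bmii"
Concatenate remaining + first: "bmii" + "d" = "bmiid"

bmiid


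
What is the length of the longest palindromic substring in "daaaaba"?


Input: "daaaaba"
Checking substrings for palindromes:
  [1:5] "aaaa" (len 4) => palindrome
  [1:4] "aaa" (len 3) => palindrome
  [2:5] "aaa" (len 3) => palindrome
  [4:7] "aba" (len 3) => palindrome
  [1:3] "aa" (len 2) => palindrome
  [2:4] "aa" (len 2) => palindrome
Longest palindromic substring: "aaaa" with length 4

4


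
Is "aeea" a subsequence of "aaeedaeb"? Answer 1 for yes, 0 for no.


Check if "aeea" is a subsequence of "aaeedaeb"
Greedy scan:
  Position 0 ('a'): matches sub[0] = 'a'
  Position 1 ('a'): no match needed
  Position 2 ('e'): matches sub[1] = 'e'
  Position 3 ('e'): matches sub[2] = 'e'
  Position 4 ('d'): no match needed
  Position 5 ('a'): matches sub[3] = 'a'
  Position 6 ('e'): no match needed
  Position 7 ('b'): no match needed
All 4 characters matched => is a subsequence

1


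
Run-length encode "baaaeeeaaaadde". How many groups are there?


Input: baaaeeeaaaadde
Scanning for consecutive runs:
  Group 1: 'b' x 1 (positions 0-0)
  Group 2: 'a' x 3 (positions 1-3)
  Group 3: 'e' x 3 (positions 4-6)
  Group 4: 'a' x 4 (positions 7-10)
  Group 5: 'd' x 2 (positions 11-12)
  Group 6: 'e' x 1 (positions 13-13)
Total groups: 6

6


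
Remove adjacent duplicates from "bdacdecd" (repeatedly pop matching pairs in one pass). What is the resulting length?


Input: bdacdecd
Stack-based adjacent duplicate removal:
  Read 'b': push. Stack: b
  Read 'd': push. Stack: bd
  Read 'a': push. Stack: bda
  Read 'c': push. Stack: bdac
  Read 'd': push. Stack: bdacd
  Read 'e': push. Stack: bdacde
  Read 'c': push. Stack: bdacdec
  Read 'd': push. Stack: bdacdecd
Final stack: "bdacdecd" (length 8)

8


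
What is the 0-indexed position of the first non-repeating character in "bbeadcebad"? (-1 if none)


Input: bbeadcebad
Character frequencies:
  'a': 2
  'b': 3
  'c': 1
  'd': 2
  'e': 2
Scanning left to right for freq == 1:
  Position 0 ('b'): freq=3, skip
  Position 1 ('b'): freq=3, skip
  Position 2 ('e'): freq=2, skip
  Position 3 ('a'): freq=2, skip
  Position 4 ('d'): freq=2, skip
  Position 5 ('c'): unique! => answer = 5

5


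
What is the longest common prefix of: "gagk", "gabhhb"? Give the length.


Words: gagk, gabhhb
  Position 0: all 'g' => match
  Position 1: all 'a' => match
  Position 2: ('g', 'b') => mismatch, stop
LCP = "ga" (length 2)

2


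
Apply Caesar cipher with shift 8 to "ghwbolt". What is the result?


Caesar cipher: shift "ghwbolt" by 8
  'g' (pos 6) + 8 = pos 14 = 'o'
  'h' (pos 7) + 8 = pos 15 = 'p'
  'w' (pos 22) + 8 = pos 4 = 'e'
  'b' (pos 1) + 8 = pos 9 = 'j'
  'o' (pos 14) + 8 = pos 22 = 'w'
  'l' (pos 11) + 8 = pos 19 = 't'
  't' (pos 19) + 8 = pos 1 = 'b'
Result: opejwtb

opejwtb


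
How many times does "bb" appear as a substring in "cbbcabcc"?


Searching for "bb" in "cbbcabcc"
Scanning each position:
  Position 0: "cb" => no
  Position 1: "bb" => MATCH
  Position 2: "bc" => no
  Position 3: "ca" => no
  Position 4: "ab" => no
  Position 5: "bc" => no
  Position 6: "cc" => no
Total occurrences: 1

1


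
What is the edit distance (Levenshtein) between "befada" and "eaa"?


Computing edit distance: "befada" -> "eaa"
DP table:
           e    a    a
      0    1    2    3
  b   1    1    2    3
  e   2    1    2    3
  f   3    2    2    3
  a   4    3    2    2
  d   5    4    3    3
  a   6    5    4    3
Edit distance = dp[6][3] = 3

3


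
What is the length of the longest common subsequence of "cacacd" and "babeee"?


LCS of "cacacd" and "babeee"
DP table:
           b    a    b    e    e    e
      0    0    0    0    0    0    0
  c   0    0    0    0    0    0    0
  a   0    0    1    1    1    1    1
  c   0    0    1    1    1    1    1
  a   0    0    1    1    1    1    1
  c   0    0    1    1    1    1    1
  d   0    0    1    1    1    1    1
LCS length = dp[6][6] = 1

1


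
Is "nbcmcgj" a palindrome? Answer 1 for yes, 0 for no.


Input: nbcmcgj
Reversed: jgcmcbn
  Compare pos 0 ('n') with pos 6 ('j'): MISMATCH
  Compare pos 1 ('b') with pos 5 ('g'): MISMATCH
  Compare pos 2 ('c') with pos 4 ('c'): match
Result: not a palindrome

0


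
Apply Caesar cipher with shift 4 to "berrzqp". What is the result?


Caesar cipher: shift "berrzqp" by 4
  'b' (pos 1) + 4 = pos 5 = 'f'
  'e' (pos 4) + 4 = pos 8 = 'i'
  'r' (pos 17) + 4 = pos 21 = 'v'
  'r' (pos 17) + 4 = pos 21 = 'v'
  'z' (pos 25) + 4 = pos 3 = 'd'
  'q' (pos 16) + 4 = pos 20 = 'u'
  'p' (pos 15) + 4 = pos 19 = 't'
Result: fivvdut

fivvdut


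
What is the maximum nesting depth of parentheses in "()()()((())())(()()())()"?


Input: "()()()((())())(()()())()"
Tracking depth:
  Position 0 '(': depth becomes 1
  Position 1 ')': depth becomes 0
  Position 2 '(': depth becomes 1
  Position 3 ')': depth becomes 0
  Position 4 '(': depth becomes 1
  Position 5 ')': depth becomes 0
  Position 6 '(': depth becomes 1
  Position 7 '(': depth becomes 2
  Position 8 '(': depth becomes 3
  Position 9 ')': depth becomes 2
  Position 10 ')': depth becomes 1
  Position 11 '(': depth becomes 2
  Position 12 ')': depth becomes 1
  Position 13 ')': depth becomes 0
  Position 14 '(': depth becomes 1
  Position 15 '(': depth becomes 2
  Position 16 ')': depth becomes 1
  Position 17 '(': depth becomes 2
  Position 18 ')': depth becomes 1
  Position 19 '(': depth becomes 2
  Position 20 ')': depth becomes 1
  Position 21 ')': depth becomes 0
  Position 22 '(': depth becomes 1
  Position 23 ')': depth becomes 0
Maximum depth reached: 3

3


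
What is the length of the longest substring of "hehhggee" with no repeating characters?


Input: "hehhggee"
Sliding window (track last position of each char):
  Position 0 ('h'): window [0,0] length 1 -- new best
  Position 1 ('e'): window [0,1] length 2 -- new best
  Position 2 ('h'): repeat (last at 0), move window start to 1
  Position 2 ('h'): window [1,2] length 2
  Position 3 ('h'): repeat (last at 2), move window start to 3
  Position 3 ('h'): window [3,3] length 1
  Position 4 ('g'): window [3,4] length 2
  Position 5 ('g'): repeat (last at 4), move window start to 5
  Position 5 ('g'): window [5,5] length 1
  Position 6 ('e'): window [5,6] length 2
  Position 7 ('e'): repeat (last at 6), move window start to 7
  Position 7 ('e'): window [7,7] length 1
Longest substring with no repeats: "he" with length 2

2


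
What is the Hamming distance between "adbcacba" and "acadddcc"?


Comparing "adbcacba" and "acadddcc" position by position:
  Position 0: 'a' vs 'a' => same
  Position 1: 'd' vs 'c' => differ
  Position 2: 'b' vs 'a' => differ
  Position 3: 'c' vs 'd' => differ
  Position 4: 'a' vs 'd' => differ
  Position 5: 'c' vs 'd' => differ
  Position 6: 'b' vs 'c' => differ
  Position 7: 'a' vs 'c' => differ
Total differences (Hamming distance): 7

7


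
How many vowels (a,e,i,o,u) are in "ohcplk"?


Input: ohcplk
Checking each character:
  'o' at position 0: vowel (running total: 1)
  'h' at position 1: consonant
  'c' at position 2: consonant
  'p' at position 3: consonant
  'l' at position 4: consonant
  'k' at position 5: consonant
Total vowels: 1

1


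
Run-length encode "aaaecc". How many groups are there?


Input: aaaecc
Scanning for consecutive runs:
  Group 1: 'a' x 3 (positions 0-2)
  Group 2: 'e' x 1 (positions 3-3)
  Group 3: 'c' x 2 (positions 4-5)
Total groups: 3

3


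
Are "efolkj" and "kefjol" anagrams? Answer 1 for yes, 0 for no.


Strings: "efolkj", "kefjol"
Sorted first:  efjklo
Sorted second: efjklo
Sorted forms match => anagrams

1


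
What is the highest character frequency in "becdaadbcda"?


Input: becdaadbcda
Character counts:
  'a': 3
  'b': 2
  'c': 2
  'd': 3
  'e': 1
Maximum frequency: 3

3


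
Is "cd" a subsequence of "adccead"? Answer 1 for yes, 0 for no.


Check if "cd" is a subsequence of "adccead"
Greedy scan:
  Position 0 ('a'): no match needed
  Position 1 ('d'): no match needed
  Position 2 ('c'): matches sub[0] = 'c'
  Position 3 ('c'): no match needed
  Position 4 ('e'): no match needed
  Position 5 ('a'): no match needed
  Position 6 ('d'): matches sub[1] = 'd'
All 2 characters matched => is a subsequence

1


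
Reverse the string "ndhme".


Input: ndhme
Reading characters right to left:
  Position 4: 'e'
  Position 3: 'm'
  Position 2: 'h'
  Position 1: 'd'
  Position 0: 'n'
Reversed: emhdn

emhdn


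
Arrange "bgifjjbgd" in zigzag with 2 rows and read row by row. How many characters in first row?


Zigzag "bgifjjbgd" into 2 rows:
Placing characters:
  'b' => row 0
  'g' => row 1
  'i' => row 0
  'f' => row 1
  'j' => row 0
  'j' => row 1
  'b' => row 0
  'g' => row 1
  'd' => row 0
Rows:
  Row 0: "bijbd"
  Row 1: "gfjg"
First row length: 5

5


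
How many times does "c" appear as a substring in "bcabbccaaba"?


Searching for "c" in "bcabbccaaba"
Scanning each position:
  Position 0: "b" => no
  Position 1: "c" => MATCH
  Position 2: "a" => no
  Position 3: "b" => no
  Position 4: "b" => no
  Position 5: "c" => MATCH
  Position 6: "c" => MATCH
  Position 7: "a" => no
  Position 8: "a" => no
  Position 9: "b" => no
  Position 10: "a" => no
Total occurrences: 3

3


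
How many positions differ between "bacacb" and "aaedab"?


Comparing "bacacb" and "aaedab" position by position:
  Position 0: 'b' vs 'a' => DIFFER
  Position 1: 'a' vs 'a' => same
  Position 2: 'c' vs 'e' => DIFFER
  Position 3: 'a' vs 'd' => DIFFER
  Position 4: 'c' vs 'a' => DIFFER
  Position 5: 'b' vs 'b' => same
Positions that differ: 4

4


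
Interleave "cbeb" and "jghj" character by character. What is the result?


Interleaving "cbeb" and "jghj":
  Position 0: 'c' from first, 'j' from second => "cj"
  Position 1: 'b' from first, 'g' from second => "bg"
  Position 2: 'e' from first, 'h' from second => "eh"
  Position 3: 'b' from first, 'j' from second => "bj"
Result: cjbgehbj

cjbgehbj


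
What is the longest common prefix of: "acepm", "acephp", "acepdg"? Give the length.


Words: acepm, acephp, acepdg
  Position 0: all 'a' => match
  Position 1: all 'c' => match
  Position 2: all 'e' => match
  Position 3: all 'p' => match
  Position 4: ('m', 'h', 'd') => mismatch, stop
LCP = "acep" (length 4)

4


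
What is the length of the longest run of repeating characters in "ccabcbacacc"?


Input: "ccabcbacacc"
Scanning for longest run:
  Position 1 ('c'): continues run of 'c', length=2
  Position 2 ('a'): new char, reset run to 1
  Position 3 ('b'): new char, reset run to 1
  Position 4 ('c'): new char, reset run to 1
  Position 5 ('b'): new char, reset run to 1
  Position 6 ('a'): new char, reset run to 1
  Position 7 ('c'): new char, reset run to 1
  Position 8 ('a'): new char, reset run to 1
  Position 9 ('c'): new char, reset run to 1
  Position 10 ('c'): continues run of 'c', length=2
Longest run: 'c' with length 2

2


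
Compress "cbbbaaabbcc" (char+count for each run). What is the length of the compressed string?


Input: cbbbaaabbcc
Runs:
  'c' x 1 => "c1"
  'b' x 3 => "b3"
  'a' x 3 => "a3"
  'b' x 2 => "b2"
  'c' x 2 => "c2"
Compressed: "c1b3a3b2c2"
Compressed length: 10

10


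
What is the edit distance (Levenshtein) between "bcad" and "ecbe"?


Computing edit distance: "bcad" -> "ecbe"
DP table:
           e    c    b    e
      0    1    2    3    4
  b   1    1    2    2    3
  c   2    2    1    2    3
  a   3    3    2    2    3
  d   4    4    3    3    3
Edit distance = dp[4][4] = 3

3


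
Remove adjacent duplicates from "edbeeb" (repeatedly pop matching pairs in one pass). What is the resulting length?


Input: edbeeb
Stack-based adjacent duplicate removal:
  Read 'e': push. Stack: e
  Read 'd': push. Stack: ed
  Read 'b': push. Stack: edb
  Read 'e': push. Stack: edbe
  Read 'e': matches stack top 'e' => pop. Stack: edb
  Read 'b': matches stack top 'b' => pop. Stack: ed
Final stack: "ed" (length 2)

2


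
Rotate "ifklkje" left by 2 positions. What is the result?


Input: "ifklkje", rotate left by 2
First 2 characters: "if"
Remaining characters: "klkje"
Concatenate remaining + first: "klkje" + "if" = "klkjeif"

klkjeif


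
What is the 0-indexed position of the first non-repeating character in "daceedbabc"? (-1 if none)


Input: daceedbabc
Character frequencies:
  'a': 2
  'b': 2
  'c': 2
  'd': 2
  'e': 2
Scanning left to right for freq == 1:
  Position 0 ('d'): freq=2, skip
  Position 1 ('a'): freq=2, skip
  Position 2 ('c'): freq=2, skip
  Position 3 ('e'): freq=2, skip
  Position 4 ('e'): freq=2, skip
  Position 5 ('d'): freq=2, skip
  Position 6 ('b'): freq=2, skip
  Position 7 ('a'): freq=2, skip
  Position 8 ('b'): freq=2, skip
  Position 9 ('c'): freq=2, skip
  No unique character found => answer = -1

-1


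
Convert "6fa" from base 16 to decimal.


Input: "6fa" in base 16
Positional expansion:
  Digit '6' (value 6) x 16^2 = 1536
  Digit 'f' (value 15) x 16^1 = 240
  Digit 'a' (value 10) x 16^0 = 10
Sum = 1786

1786


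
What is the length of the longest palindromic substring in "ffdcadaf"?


Input: "ffdcadaf"
Checking substrings for palindromes:
  [4:7] "ada" (len 3) => palindrome
  [0:2] "ff" (len 2) => palindrome
Longest palindromic substring: "ada" with length 3

3


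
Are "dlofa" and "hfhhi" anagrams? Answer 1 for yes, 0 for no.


Strings: "dlofa", "hfhhi"
Sorted first:  adflo
Sorted second: fhhhi
Differ at position 0: 'a' vs 'f' => not anagrams

0


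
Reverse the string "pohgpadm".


Input: pohgpadm
Reading characters right to left:
  Position 7: 'm'
  Position 6: 'd'
  Position 5: 'a'
  Position 4: 'p'
  Position 3: 'g'
  Position 2: 'h'
  Position 1: 'o'
  Position 0: 'p'
Reversed: mdapghop

mdapghop


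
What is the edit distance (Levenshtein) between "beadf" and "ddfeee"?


Computing edit distance: "beadf" -> "ddfeee"
DP table:
           d    d    f    e    e    e
      0    1    2    3    4    5    6
  b   1    1    2    3    4    5    6
  e   2    2    2    3    3    4    5
  a   3    3    3    3    4    4    5
  d   4    3    3    4    4    5    5
  f   5    4    4    3    4    5    6
Edit distance = dp[5][6] = 6

6


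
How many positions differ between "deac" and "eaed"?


Comparing "deac" and "eaed" position by position:
  Position 0: 'd' vs 'e' => DIFFER
  Position 1: 'e' vs 'a' => DIFFER
  Position 2: 'a' vs 'e' => DIFFER
  Position 3: 'c' vs 'd' => DIFFER
Positions that differ: 4

4


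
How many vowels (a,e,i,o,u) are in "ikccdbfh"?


Input: ikccdbfh
Checking each character:
  'i' at position 0: vowel (running total: 1)
  'k' at position 1: consonant
  'c' at position 2: consonant
  'c' at position 3: consonant
  'd' at position 4: consonant
  'b' at position 5: consonant
  'f' at position 6: consonant
  'h' at position 7: consonant
Total vowels: 1

1


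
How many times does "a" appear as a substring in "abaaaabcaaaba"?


Searching for "a" in "abaaaabcaaaba"
Scanning each position:
  Position 0: "a" => MATCH
  Position 1: "b" => no
  Position 2: "a" => MATCH
  Position 3: "a" => MATCH
  Position 4: "a" => MATCH
  Position 5: "a" => MATCH
  Position 6: "b" => no
  Position 7: "c" => no
  Position 8: "a" => MATCH
  Position 9: "a" => MATCH
  Position 10: "a" => MATCH
  Position 11: "b" => no
  Position 12: "a" => MATCH
Total occurrences: 9

9


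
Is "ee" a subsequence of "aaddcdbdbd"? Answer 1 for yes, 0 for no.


Check if "ee" is a subsequence of "aaddcdbdbd"
Greedy scan:
  Position 0 ('a'): no match needed
  Position 1 ('a'): no match needed
  Position 2 ('d'): no match needed
  Position 3 ('d'): no match needed
  Position 4 ('c'): no match needed
  Position 5 ('d'): no match needed
  Position 6 ('b'): no match needed
  Position 7 ('d'): no match needed
  Position 8 ('b'): no match needed
  Position 9 ('d'): no match needed
Only matched 0/2 characters => not a subsequence

0


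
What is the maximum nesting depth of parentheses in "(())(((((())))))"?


Input: "(())(((((())))))"
Tracking depth:
  Position 0 '(': depth becomes 1
  Position 1 '(': depth becomes 2
  Position 2 ')': depth becomes 1
  Position 3 ')': depth becomes 0
  Position 4 '(': depth becomes 1
  Position 5 '(': depth becomes 2
  Position 6 '(': depth becomes 3
  Position 7 '(': depth becomes 4
  Position 8 '(': depth becomes 5
  Position 9 '(': depth becomes 6
  Position 10 ')': depth becomes 5
  Position 11 ')': depth becomes 4
  Position 12 ')': depth becomes 3
  Position 13 ')': depth becomes 2
  Position 14 ')': depth becomes 1
  Position 15 ')': depth becomes 0
Maximum depth reached: 6

6


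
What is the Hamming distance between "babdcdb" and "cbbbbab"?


Comparing "babdcdb" and "cbbbbab" position by position:
  Position 0: 'b' vs 'c' => differ
  Position 1: 'a' vs 'b' => differ
  Position 2: 'b' vs 'b' => same
  Position 3: 'd' vs 'b' => differ
  Position 4: 'c' vs 'b' => differ
  Position 5: 'd' vs 'a' => differ
  Position 6: 'b' vs 'b' => same
Total differences (Hamming distance): 5

5


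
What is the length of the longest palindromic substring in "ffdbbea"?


Input: "ffdbbea"
Checking substrings for palindromes:
  [0:2] "ff" (len 2) => palindrome
  [3:5] "bb" (len 2) => palindrome
Longest palindromic substring: "ff" with length 2

2


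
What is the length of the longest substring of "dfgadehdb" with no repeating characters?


Input: "dfgadehdb"
Sliding window (track last position of each char):
  Position 0 ('d'): window [0,0] length 1 -- new best
  Position 1 ('f'): window [0,1] length 2 -- new best
  Position 2 ('g'): window [0,2] length 3 -- new best
  Position 3 ('a'): window [0,3] length 4 -- new best
  Position 4 ('d'): repeat (last at 0), move window start to 1
  Position 4 ('d'): window [1,4] length 4
  Position 5 ('e'): window [1,5] length 5 -- new best
  Position 6 ('h'): window [1,6] length 6 -- new best
  Position 7 ('d'): repeat (last at 4), move window start to 5
  Position 7 ('d'): window [5,7] length 3
  Position 8 ('b'): window [5,8] length 4
Longest substring with no repeats: "fgadeh" with length 6

6


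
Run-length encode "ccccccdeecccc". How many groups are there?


Input: ccccccdeecccc
Scanning for consecutive runs:
  Group 1: 'c' x 6 (positions 0-5)
  Group 2: 'd' x 1 (positions 6-6)
  Group 3: 'e' x 2 (positions 7-8)
  Group 4: 'c' x 4 (positions 9-12)
Total groups: 4

4


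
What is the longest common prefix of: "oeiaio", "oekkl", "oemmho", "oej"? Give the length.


Words: oeiaio, oekkl, oemmho, oej
  Position 0: all 'o' => match
  Position 1: all 'e' => match
  Position 2: ('i', 'k', 'm', 'j') => mismatch, stop
LCP = "oe" (length 2)

2


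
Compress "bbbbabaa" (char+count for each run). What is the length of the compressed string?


Input: bbbbabaa
Runs:
  'b' x 4 => "b4"
  'a' x 1 => "a1"
  'b' x 1 => "b1"
  'a' x 2 => "a2"
Compressed: "b4a1b1a2"
Compressed length: 8

8


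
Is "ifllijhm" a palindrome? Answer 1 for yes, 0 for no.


Input: ifllijhm
Reversed: mhjillfi
  Compare pos 0 ('i') with pos 7 ('m'): MISMATCH
  Compare pos 1 ('f') with pos 6 ('h'): MISMATCH
  Compare pos 2 ('l') with pos 5 ('j'): MISMATCH
  Compare pos 3 ('l') with pos 4 ('i'): MISMATCH
Result: not a palindrome

0


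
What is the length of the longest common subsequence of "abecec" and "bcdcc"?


LCS of "abecec" and "bcdcc"
DP table:
           b    c    d    c    c
      0    0    0    0    0    0
  a   0    0    0    0    0    0
  b   0    1    1    1    1    1
  e   0    1    1    1    1    1
  c   0    1    2    2    2    2
  e   0    1    2    2    2    2
  c   0    1    2    2    3    3
LCS length = dp[6][5] = 3

3


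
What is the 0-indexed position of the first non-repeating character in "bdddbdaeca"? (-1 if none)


Input: bdddbdaeca
Character frequencies:
  'a': 2
  'b': 2
  'c': 1
  'd': 4
  'e': 1
Scanning left to right for freq == 1:
  Position 0 ('b'): freq=2, skip
  Position 1 ('d'): freq=4, skip
  Position 2 ('d'): freq=4, skip
  Position 3 ('d'): freq=4, skip
  Position 4 ('b'): freq=2, skip
  Position 5 ('d'): freq=4, skip
  Position 6 ('a'): freq=2, skip
  Position 7 ('e'): unique! => answer = 7

7


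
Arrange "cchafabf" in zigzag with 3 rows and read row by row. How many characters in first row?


Zigzag "cchafabf" into 3 rows:
Placing characters:
  'c' => row 0
  'c' => row 1
  'h' => row 2
  'a' => row 1
  'f' => row 0
  'a' => row 1
  'b' => row 2
  'f' => row 1
Rows:
  Row 0: "cf"
  Row 1: "caaf"
  Row 2: "hb"
First row length: 2

2


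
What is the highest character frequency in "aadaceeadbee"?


Input: aadaceeadbee
Character counts:
  'a': 4
  'b': 1
  'c': 1
  'd': 2
  'e': 4
Maximum frequency: 4

4


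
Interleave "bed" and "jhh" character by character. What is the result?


Interleaving "bed" and "jhh":
  Position 0: 'b' from first, 'j' from second => "bj"
  Position 1: 'e' from first, 'h' from second => "eh"
  Position 2: 'd' from first, 'h' from second => "dh"
Result: bjehdh

bjehdh


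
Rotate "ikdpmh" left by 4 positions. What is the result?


Input: "ikdpmh", rotate left by 4
First 4 characters: "ikdp"
Remaining characters: "mh"
Concatenate remaining + first: "mh" + "ikdp" = "mhikdp"

mhikdp


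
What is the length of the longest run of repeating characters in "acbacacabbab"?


Input: "acbacacabbab"
Scanning for longest run:
  Position 1 ('c'): new char, reset run to 1
  Position 2 ('b'): new char, reset run to 1
  Position 3 ('a'): new char, reset run to 1
  Position 4 ('c'): new char, reset run to 1
  Position 5 ('a'): new char, reset run to 1
  Position 6 ('c'): new char, reset run to 1
  Position 7 ('a'): new char, reset run to 1
  Position 8 ('b'): new char, reset run to 1
  Position 9 ('b'): continues run of 'b', length=2
  Position 10 ('a'): new char, reset run to 1
  Position 11 ('b'): new char, reset run to 1
Longest run: 'b' with length 2

2


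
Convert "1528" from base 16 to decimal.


Input: "1528" in base 16
Positional expansion:
  Digit '1' (value 1) x 16^3 = 4096
  Digit '5' (value 5) x 16^2 = 1280
  Digit '2' (value 2) x 16^1 = 32
  Digit '8' (value 8) x 16^0 = 8
Sum = 5416

5416


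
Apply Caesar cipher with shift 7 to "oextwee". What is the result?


Caesar cipher: shift "oextwee" by 7
  'o' (pos 14) + 7 = pos 21 = 'v'
  'e' (pos 4) + 7 = pos 11 = 'l'
  'x' (pos 23) + 7 = pos 4 = 'e'
  't' (pos 19) + 7 = pos 0 = 'a'
  'w' (pos 22) + 7 = pos 3 = 'd'
  'e' (pos 4) + 7 = pos 11 = 'l'
  'e' (pos 4) + 7 = pos 11 = 'l'
Result: vleadll

vleadll


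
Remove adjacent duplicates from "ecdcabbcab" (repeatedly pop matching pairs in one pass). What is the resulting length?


Input: ecdcabbcab
Stack-based adjacent duplicate removal:
  Read 'e': push. Stack: e
  Read 'c': push. Stack: ec
  Read 'd': push. Stack: ecd
  Read 'c': push. Stack: ecdc
  Read 'a': push. Stack: ecdca
  Read 'b': push. Stack: ecdcab
  Read 'b': matches stack top 'b' => pop. Stack: ecdca
  Read 'c': push. Stack: ecdcac
  Read 'a': push. Stack: ecdcaca
  Read 'b': push. Stack: ecdcacab
Final stack: "ecdcacab" (length 8)

8


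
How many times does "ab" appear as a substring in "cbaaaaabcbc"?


Searching for "ab" in "cbaaaaabcbc"
Scanning each position:
  Position 0: "cb" => no
  Position 1: "ba" => no
  Position 2: "aa" => no
  Position 3: "aa" => no
  Position 4: "aa" => no
  Position 5: "aa" => no
  Position 6: "ab" => MATCH
  Position 7: "bc" => no
  Position 8: "cb" => no
  Position 9: "bc" => no
Total occurrences: 1

1


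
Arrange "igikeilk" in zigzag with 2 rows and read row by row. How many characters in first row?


Zigzag "igikeilk" into 2 rows:
Placing characters:
  'i' => row 0
  'g' => row 1
  'i' => row 0
  'k' => row 1
  'e' => row 0
  'i' => row 1
  'l' => row 0
  'k' => row 1
Rows:
  Row 0: "iiel"
  Row 1: "gkik"
First row length: 4

4


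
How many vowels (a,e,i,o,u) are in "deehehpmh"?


Input: deehehpmh
Checking each character:
  'd' at position 0: consonant
  'e' at position 1: vowel (running total: 1)
  'e' at position 2: vowel (running total: 2)
  'h' at position 3: consonant
  'e' at position 4: vowel (running total: 3)
  'h' at position 5: consonant
  'p' at position 6: consonant
  'm' at position 7: consonant
  'h' at position 8: consonant
Total vowels: 3

3


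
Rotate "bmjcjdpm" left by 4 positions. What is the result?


Input: "bmjcjdpm", rotate left by 4
First 4 characters: "bmjc"
Remaining characters: "jdpm"
Concatenate remaining + first: "jdpm" + "bmjc" = "jdpmbmjc"

jdpmbmjc


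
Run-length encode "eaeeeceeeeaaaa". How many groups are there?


Input: eaeeeceeeeaaaa
Scanning for consecutive runs:
  Group 1: 'e' x 1 (positions 0-0)
  Group 2: 'a' x 1 (positions 1-1)
  Group 3: 'e' x 3 (positions 2-4)
  Group 4: 'c' x 1 (positions 5-5)
  Group 5: 'e' x 4 (positions 6-9)
  Group 6: 'a' x 4 (positions 10-13)
Total groups: 6

6


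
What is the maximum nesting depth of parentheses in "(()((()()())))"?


Input: "(()((()()())))"
Tracking depth:
  Position 0 '(': depth becomes 1
  Position 1 '(': depth becomes 2
  Position 2 ')': depth becomes 1
  Position 3 '(': depth becomes 2
  Position 4 '(': depth becomes 3
  Position 5 '(': depth becomes 4
  Position 6 ')': depth becomes 3
  Position 7 '(': depth becomes 4
  Position 8 ')': depth becomes 3
  Position 9 '(': depth becomes 4
  Position 10 ')': depth becomes 3
  Position 11 ')': depth becomes 2
  Position 12 ')': depth becomes 1
  Position 13 ')': depth becomes 0
Maximum depth reached: 4

4


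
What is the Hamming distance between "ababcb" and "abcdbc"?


Comparing "ababcb" and "abcdbc" position by position:
  Position 0: 'a' vs 'a' => same
  Position 1: 'b' vs 'b' => same
  Position 2: 'a' vs 'c' => differ
  Position 3: 'b' vs 'd' => differ
  Position 4: 'c' vs 'b' => differ
  Position 5: 'b' vs 'c' => differ
Total differences (Hamming distance): 4

4


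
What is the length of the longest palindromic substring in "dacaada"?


Input: "dacaada"
Checking substrings for palindromes:
  [1:4] "aca" (len 3) => palindrome
  [4:7] "ada" (len 3) => palindrome
  [3:5] "aa" (len 2) => palindrome
Longest palindromic substring: "aca" with length 3

3


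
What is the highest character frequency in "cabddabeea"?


Input: cabddabeea
Character counts:
  'a': 3
  'b': 2
  'c': 1
  'd': 2
  'e': 2
Maximum frequency: 3

3


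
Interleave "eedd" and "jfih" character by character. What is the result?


Interleaving "eedd" and "jfih":
  Position 0: 'e' from first, 'j' from second => "ej"
  Position 1: 'e' from first, 'f' from second => "ef"
  Position 2: 'd' from first, 'i' from second => "di"
  Position 3: 'd' from first, 'h' from second => "dh"
Result: ejefdidh

ejefdidh


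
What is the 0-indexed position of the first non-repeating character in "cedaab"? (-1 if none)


Input: cedaab
Character frequencies:
  'a': 2
  'b': 1
  'c': 1
  'd': 1
  'e': 1
Scanning left to right for freq == 1:
  Position 0 ('c'): unique! => answer = 0

0
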